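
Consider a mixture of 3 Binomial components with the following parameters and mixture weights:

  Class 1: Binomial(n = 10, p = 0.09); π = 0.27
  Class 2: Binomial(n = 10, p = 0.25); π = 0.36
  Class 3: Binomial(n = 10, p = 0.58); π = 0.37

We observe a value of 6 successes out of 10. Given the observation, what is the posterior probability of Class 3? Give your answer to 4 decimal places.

P(component k | x) = w_k·f_k(x) / marginal(x), where marginal(x) = Σ_j w_j·f_j(x).
Component likelihoods at x = 6 successes out of 10:
  f_1 = 7.65314e-05
  f_2 = 0.016222
  f_3 = 0.248762
Weight by the priors:
  w_1·f_1 = 0.27 × 7.65314e-05 = 2.06635e-05
  w_2·f_2 = 0.36 × 0.016222 = 0.00583992
  w_3·f_3 = 0.37 × 0.248762 = 0.092042
Normaliser: 2.06635e-05 + 0.00583992 + 0.092042 = 0.0979026
P(Class 3 | the observation) = 0.092042 / 0.0979026 ≈ 0.9401

0.9401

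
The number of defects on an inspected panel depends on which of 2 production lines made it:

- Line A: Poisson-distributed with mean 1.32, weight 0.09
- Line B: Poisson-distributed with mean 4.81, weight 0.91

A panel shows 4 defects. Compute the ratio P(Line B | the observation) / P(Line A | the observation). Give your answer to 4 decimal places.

Since P(k|x) ∝ π_k f_k(x), the posterior odds are π_i f_i(x) / (π_j f_j(x)).
Poisson probabilities:
  f_A = 0.0337921
  f_B = 0.181724
0.165369 / 0.00304129 ≈ 54.3746

54.3746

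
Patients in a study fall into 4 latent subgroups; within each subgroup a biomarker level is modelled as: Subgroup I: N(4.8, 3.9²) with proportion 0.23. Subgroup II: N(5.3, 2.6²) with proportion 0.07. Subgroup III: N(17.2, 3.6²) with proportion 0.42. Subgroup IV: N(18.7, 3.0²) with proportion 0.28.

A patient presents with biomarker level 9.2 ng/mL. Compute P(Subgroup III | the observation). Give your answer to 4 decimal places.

0.1958

By Bayes' theorem, P(k | x) = w_k f_k(x) / Σ_j w_j f_j(x).
Component likelihoods at x = 9.2 ng/mL:
  f_I = 0.0541315
  f_II = 0.0498145
  f_III = 0.00938157
  f_IV = 0.000883659
Prior × likelihood for each component:
  w_I·f_I = 0.23 × 0.0541315 = 0.0124503
  w_II·f_II = 0.07 × 0.0498145 = 0.00348701
  w_III·f_III = 0.42 × 0.00938157 = 0.00394026
  w_IV·f_IV = 0.28 × 0.000883659 = 0.000247424
Marginal: 0.0124503 + 0.00348701 + 0.00394026 + 0.000247424 = 0.0201249
P(Subgroup III | 9.2 ng/mL) = 0.00394026 / 0.0201249 ≈ 0.1958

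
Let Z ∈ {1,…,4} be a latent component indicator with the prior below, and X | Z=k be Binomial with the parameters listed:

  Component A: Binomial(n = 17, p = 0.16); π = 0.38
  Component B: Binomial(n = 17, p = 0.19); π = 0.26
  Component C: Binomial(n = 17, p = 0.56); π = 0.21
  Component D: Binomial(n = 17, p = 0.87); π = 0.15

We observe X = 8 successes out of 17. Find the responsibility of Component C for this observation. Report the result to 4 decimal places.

0.9257

Apply Bayes' rule: the posterior for each component is proportional to its prior times its likelihood at x.
Evaluate each component's likelihood at the observed value:
  f_A = 0.00217399
  f_B = 0.00619696
  f_C = 0.145333
  f_D = 8.46115e-05
Prior × likelihood for each component:
  P(Z=A)·f_A = 0.38 × 0.00217399 = 0.000826118
  P(Z=B)·f_B = 0.26 × 0.00619696 = 0.00161121
  P(Z=C)·f_C = 0.21 × 0.145333 = 0.0305199
  P(Z=D)·f_D = 0.15 × 8.46115e-05 = 1.26917e-05
Marginal: 0.000826118 + 0.00161121 + 0.0305199 + 1.26917e-05 = 0.0329699
P(Component C | the observation) = 0.0305199 / 0.0329699 ≈ 0.9257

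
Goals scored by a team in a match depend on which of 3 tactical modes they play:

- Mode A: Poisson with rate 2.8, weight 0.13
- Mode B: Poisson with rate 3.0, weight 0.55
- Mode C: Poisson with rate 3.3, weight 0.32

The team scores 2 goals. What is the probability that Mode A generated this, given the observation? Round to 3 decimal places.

0.142

Posterior ∝ prior × likelihood, so P(k | x) ∝ π_k f_k(x); normalise over all components.
Component likelihoods at x = 2 goals:
  p_A = 0.238375
  p_B = 0.224042
  p_C = 0.200829
Weight by the priors:
  π_A·p_A = 0.13 × 0.238375 = 0.0309888
  π_B·p_B = 0.55 × 0.224042 = 0.123223
  π_C·p_C = 0.32 × 0.200829 = 0.0642652
Marginal: 0.0309888 + 0.123223 + 0.0642652 = 0.218477
So the posterior for Mode A is 0.0309888 / 0.218477 ≈ 0.142.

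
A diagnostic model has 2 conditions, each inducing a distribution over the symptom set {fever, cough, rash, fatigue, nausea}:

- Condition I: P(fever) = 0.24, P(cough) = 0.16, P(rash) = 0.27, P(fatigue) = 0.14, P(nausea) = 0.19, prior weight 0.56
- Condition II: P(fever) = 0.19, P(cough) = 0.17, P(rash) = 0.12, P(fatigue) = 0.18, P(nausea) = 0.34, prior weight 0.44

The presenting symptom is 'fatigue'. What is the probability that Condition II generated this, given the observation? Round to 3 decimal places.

The responsibility of component k is π_k f_k(x) divided by Σ_j π_j f_j(x).
Component likelihoods at x = 'fatigue':
  p_I = 0.14
  p_II = 0.18
Weight by the priors:
  π_I·p_I = 0.56 × 0.14 = 0.0784
  π_II·p_II = 0.44 × 0.18 = 0.0792
Denominator: 0.0784 + 0.0792 = 0.1576
P(Condition II | the observation) = 0.0792 / 0.1576 ≈ 0.503

0.503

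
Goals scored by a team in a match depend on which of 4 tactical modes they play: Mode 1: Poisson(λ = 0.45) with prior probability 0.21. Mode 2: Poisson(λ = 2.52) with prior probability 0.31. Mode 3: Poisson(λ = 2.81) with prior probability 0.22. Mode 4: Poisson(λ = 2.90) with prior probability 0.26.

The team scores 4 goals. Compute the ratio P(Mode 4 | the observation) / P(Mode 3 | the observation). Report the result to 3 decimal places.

Only the two components matter; the odds are (π_i f_i(x)) / (π_j f_j(x)).
Evaluate each component's likelihood at the observed value:
  f_1 = e^(−0.45)·0.45^4/4! = 0.00108945
  f_2 = e^(−2.52)·2.52^4/4! = 0.135198
  f_3 = e^(−2.81)·2.81^4/4! = 0.156404
  f_4 = e^(−2.90)·2.90^4/4! = 0.162154
Odds = (0.26/0.22) × (0.162154/0.156404) = 1.18182 × 1.03676 ≈ 1.225

1.225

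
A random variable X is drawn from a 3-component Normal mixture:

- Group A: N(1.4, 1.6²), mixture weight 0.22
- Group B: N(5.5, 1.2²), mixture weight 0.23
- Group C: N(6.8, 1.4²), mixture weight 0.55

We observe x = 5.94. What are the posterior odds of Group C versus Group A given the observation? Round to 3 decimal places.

132.536

Only the two components matter; the odds are (π_i f_i(x)) / (π_j f_j(x)).
Normal densities:
  p_A = (1/(1.6·√(2π)))·exp(−(5.94−1.4)²/(2·1.6²)) = 0.249339·exp(-4.02570) = 0.00445092
  p_B = (1/(1.2·√(2π)))·exp(−(5.94−5.5)²/(2·1.2²)) = 0.332452·exp(-0.06722) = 0.310838
  p_C = (1/(1.4·√(2π)))·exp(−(5.94−6.8)²/(2·1.4²)) = 0.284959·exp(-0.18867) = 0.235962
0.129779 / 0.000979202 ≈ 132.536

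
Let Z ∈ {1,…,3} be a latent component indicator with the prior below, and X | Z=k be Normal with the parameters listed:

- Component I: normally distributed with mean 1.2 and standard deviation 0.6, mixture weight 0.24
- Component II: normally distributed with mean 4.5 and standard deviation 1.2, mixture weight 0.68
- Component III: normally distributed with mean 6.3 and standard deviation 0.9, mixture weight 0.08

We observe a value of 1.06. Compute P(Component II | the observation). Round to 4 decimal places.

0.0234

By Bayes' theorem, P(k | x) = P(Z=k) f_k(x) / Σ_j P(Z=j) f_j(x).
Evaluate each component's likelihood at the observed value:
  p_I = 0.647048
  p_II = 0.00546086
  p_III = 1.93086e-08
Unnormalised posteriors:
  P(Z=I)·p_I = 0.24 × 0.647048 = 0.155291
  P(Z=II)·p_II = 0.68 × 0.00546086 = 0.00371338
  P(Z=III)·p_III = 0.08 × 1.93086e-08 = 1.54469e-09
Denominator: 0.155291 + 0.00371338 + 1.54469e-09 = 0.159005
P(Component II | x) ≈ 0.0234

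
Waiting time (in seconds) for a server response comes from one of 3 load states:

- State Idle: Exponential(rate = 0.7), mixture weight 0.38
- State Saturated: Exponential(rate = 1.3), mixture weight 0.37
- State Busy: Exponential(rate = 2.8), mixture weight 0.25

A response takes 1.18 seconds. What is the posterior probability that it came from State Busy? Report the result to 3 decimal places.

By Bayes' theorem, P(k | x) = w_k f_k(x) / Σ_j w_j f_j(x).
Evaluate each component's likelihood at the observed value:
  L_Idle = 0.7·e^(−0.7·1.18) = 0.7·e^(−0.8260) = 0.306458
  L_Saturated = 1.3·e^(−1.3·1.18) = 1.3·e^(−1.5340) = 0.280373
  L_Busy = 2.8·e^(−2.8·1.18) = 2.8·e^(−3.3040) = 0.102861
Unnormalised posteriors:
  w_Idle·L_Idle = 0.38 × 0.306458 = 0.116454
  w_Saturated·L_Saturated = 0.37 × 0.280373 = 0.103738
  w_Busy·L_Busy = 0.25 × 0.102861 = 0.0257152
Denominator: 0.116454 + 0.103738 + 0.0257152 = 0.245907
Responsibility of State Busy: 0.0257152 / 0.245907 ≈ 0.105

0.105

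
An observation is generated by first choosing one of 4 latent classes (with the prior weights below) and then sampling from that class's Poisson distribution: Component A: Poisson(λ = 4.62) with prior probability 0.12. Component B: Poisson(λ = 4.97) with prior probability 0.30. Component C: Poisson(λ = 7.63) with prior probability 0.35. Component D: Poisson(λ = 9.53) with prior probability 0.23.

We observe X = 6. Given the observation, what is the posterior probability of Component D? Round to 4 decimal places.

0.1407

By Bayes' theorem, P(k | x) = π_k f_k(x) / Σ_j π_j f_j(x).
Component likelihoods at x = 6:
  L_A = e^(−4.62)·4.62^6/6! = 0.13307
  L_B = e^(−4.97)·4.97^6/6! = 0.145332
  L_C = e^(−7.63)·7.63^6/6! = 0.133091
  L_D = e^(−9.53)·9.53^6/6! = 0.0755785
Prior × likelihood for each component:
  π_A·L_A = 0.12 × 0.13307 = 0.0159684
  π_B·L_B = 0.30 × 0.145332 = 0.0435997
  π_C·L_C = 0.35 × 0.133091 = 0.0465818
  π_D·L_D = 0.23 × 0.0755785 = 0.0173831
Sum: 0.0159684 + 0.0435997 + 0.0465818 + 0.0173831 = 0.123533
So the posterior for Component D is 0.0173831 / 0.123533 ≈ 0.1407.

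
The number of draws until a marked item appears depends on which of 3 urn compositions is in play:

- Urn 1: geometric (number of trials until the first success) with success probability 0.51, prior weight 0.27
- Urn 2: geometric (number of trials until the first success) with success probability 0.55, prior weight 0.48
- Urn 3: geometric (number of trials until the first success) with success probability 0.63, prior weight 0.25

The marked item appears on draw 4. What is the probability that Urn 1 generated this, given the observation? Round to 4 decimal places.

Posterior ∝ prior × likelihood, so P(k | x) ∝ π_k f_k(x); normalise over all components.
Evaluate each component's likelihood at the observed value:
  f_1 = 0.060001
  f_2 = 0.0501187
  f_3 = 0.0319114
Prior × likelihood for each component:
  π_1·f_1 = 0.27 × 0.060001 = 0.0162003
  π_2·f_2 = 0.48 × 0.0501187 = 0.024057
  π_3·f_3 = 0.25 × 0.0319114 = 0.00797785
Denominator: 0.0162003 + 0.024057 + 0.00797785 = 0.0482351
P(Urn 1 | the observation) ≈ 0.3359

0.3359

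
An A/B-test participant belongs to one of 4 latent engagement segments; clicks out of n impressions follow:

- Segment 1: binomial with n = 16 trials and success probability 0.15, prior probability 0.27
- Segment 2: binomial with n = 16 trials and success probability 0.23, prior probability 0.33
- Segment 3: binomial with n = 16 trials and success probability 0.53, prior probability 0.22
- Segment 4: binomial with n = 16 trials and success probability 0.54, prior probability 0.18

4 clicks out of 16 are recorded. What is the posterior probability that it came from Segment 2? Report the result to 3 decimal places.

0.637

By Bayes' theorem, P(k | x) = P(Z=k) f_k(x) / Σ_j P(Z=j) f_j(x).
Component likelihoods at x = 4 clicks out of 16:
  f_1 = 0.131058
  f_2 = 0.221244
  f_3 = 0.0166859
  f_4 = 0.0138912
Weight by the priors:
  P(Z=1)·f_1 = 0.27 × 0.131058 = 0.0353857
  P(Z=2)·f_2 = 0.33 × 0.221244 = 0.0730105
  P(Z=3)·f_3 = 0.22 × 0.0166859 = 0.00367089
  P(Z=4)·f_4 = 0.18 × 0.0138912 = 0.00250042
Marginal: 0.0353857 + 0.0730105 + 0.00367089 + 0.00250042 = 0.114567
Responsibility of Segment 2: 0.0730105 / 0.114567 ≈ 0.637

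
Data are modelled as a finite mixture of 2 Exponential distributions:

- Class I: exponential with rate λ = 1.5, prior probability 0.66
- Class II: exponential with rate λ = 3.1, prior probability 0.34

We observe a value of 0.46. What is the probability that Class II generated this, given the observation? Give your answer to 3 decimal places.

0.338

The responsibility of component k is π_k f_k(x) divided by Σ_j π_j f_j(x).
Evaluate each component's likelihood at the observed value:
  L_I = 0.752364
  L_II = 0.744831
Multiply by the mixture weights:
  π_I·L_I = 0.66 × 0.752364 = 0.49656
  π_II·L_II = 0.34 × 0.744831 = 0.253243
Evidence: 0.49656 + 0.253243 = 0.749803
So the posterior for Class II is 0.253243 / 0.749803 ≈ 0.338.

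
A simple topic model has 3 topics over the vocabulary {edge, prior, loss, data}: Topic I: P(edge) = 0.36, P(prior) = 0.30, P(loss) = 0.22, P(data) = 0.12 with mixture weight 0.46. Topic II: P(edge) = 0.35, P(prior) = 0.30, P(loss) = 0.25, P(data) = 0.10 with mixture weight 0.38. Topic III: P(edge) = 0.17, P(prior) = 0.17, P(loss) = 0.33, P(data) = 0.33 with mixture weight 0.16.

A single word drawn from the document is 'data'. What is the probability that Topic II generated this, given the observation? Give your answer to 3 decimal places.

0.260

P(component k | x) = π_k·f_k(x) / marginal(x), where marginal(x) = Σ_j π_j·f_j(x).
Categorical probabilities:
  f_I = P(data | comp) = 0.12
  f_II = P(data | comp) = 0.10
  f_III = P(data | comp) = 0.33
Multiply by the mixture weights:
  π_I·f_I = 0.46 × 0.12 = 0.0552
  π_II·f_II = 0.38 × 0.1 = 0.038
  π_III·f_III = 0.16 × 0.33 = 0.0528
Denominator: 0.0552 + 0.038 + 0.0528 = 0.146
So the posterior for Topic II is 0.038 / 0.146 ≈ 0.260.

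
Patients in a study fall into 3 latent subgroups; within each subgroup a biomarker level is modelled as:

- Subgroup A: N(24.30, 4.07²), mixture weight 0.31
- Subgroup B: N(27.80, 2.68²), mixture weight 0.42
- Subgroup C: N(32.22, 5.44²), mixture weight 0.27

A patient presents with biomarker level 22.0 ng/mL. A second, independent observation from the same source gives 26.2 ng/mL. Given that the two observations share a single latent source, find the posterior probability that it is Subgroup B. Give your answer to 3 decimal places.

0.237

By Bayes' theorem, P(k | x) = π_k f_k(x) / Σ_j π_j f_j(x).
Since both observations come from the same component, the likelihood for component k is f_k(x₁)·f_k(x₂).
  L_A = [(1/(4.07·√(2π)))·exp(−(22.0−24.30)²/(2·4.07²)) = 0.098020·exp(-0.15967) = 0.0835545] × [0.0879008] = 0.0073445
  L_B = [(1/(2.68·√(2π)))·exp(−(22.0−27.80)²/(2·2.68²)) = 0.148859·exp(-2.34184) = 0.0143129] × [0.12456] = 0.00178282
  L_C = [(1/(5.44·√(2π)))·exp(−(22.0−32.22)²/(2·5.44²)) = 0.073335·exp(-1.76471) = 0.0125576] × [0.039755] = 0.000499227
Unnormalised posteriors:
  π_A·L_A = 0.31 × 0.0073445 = 0.0022768
  π_B·L_B = 0.42 × 0.00178282 = 0.000748784
  π_C·L_C = 0.27 × 0.000499227 = 0.000134791
Evidence: 0.0022768 + 0.000748784 + 0.000134791 = 0.00316037
P(Subgroup B | x₁, x₂) ≈ 0.237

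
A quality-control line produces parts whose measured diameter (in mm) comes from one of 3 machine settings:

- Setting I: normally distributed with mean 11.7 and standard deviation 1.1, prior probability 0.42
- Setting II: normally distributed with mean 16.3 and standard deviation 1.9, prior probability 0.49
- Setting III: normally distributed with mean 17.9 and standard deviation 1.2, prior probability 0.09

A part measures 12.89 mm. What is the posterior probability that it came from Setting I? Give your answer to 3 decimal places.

By Bayes' theorem, P(k | x) = π_k f_k(x) / Σ_j π_j f_j(x).
Evaluate each component's likelihood at the observed value:
  L_I = (1/(1.1·√(2π)))·exp(−(12.89−11.7)²/(2·1.1²)) = 0.362675·exp(-0.58517) = 0.202015
  L_II = (1/(1.9·√(2π)))·exp(−(12.89−16.3)²/(2·1.9²)) = 0.209970·exp(-1.61054) = 0.0419477
  L_III = (1/(1.2·√(2π)))·exp(−(12.89−17.9)²/(2·1.2²)) = 0.332452·exp(-8.71531) = 5.45402e-05
Prior × likelihood for each component:
  π_I·L_I = 0.42 × 0.202015 = 0.0848462
  π_II·L_II = 0.49 × 0.0419477 = 0.0205544
  π_III·L_III = 0.09 × 5.45402e-05 = 4.90862e-06
Evidence: 0.0848462 + 0.0205544 + 4.90862e-06 = 0.105406
P(Setting I | x) ≈ 0.805

0.805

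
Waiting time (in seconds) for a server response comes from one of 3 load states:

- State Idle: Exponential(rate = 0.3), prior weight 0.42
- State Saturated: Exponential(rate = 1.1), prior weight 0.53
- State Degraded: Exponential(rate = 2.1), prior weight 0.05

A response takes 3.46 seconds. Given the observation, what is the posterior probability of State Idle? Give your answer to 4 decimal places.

By Bayes' theorem, P(k | x) = π_k f_k(x) / Σ_j π_j f_j(x).
Component likelihoods at x = 3.46 seconds:
  f_Idle = 0.3·e^(−0.3·3.46) = 0.3·e^(−1.0380) = 0.106249
  f_Saturated = 1.1·e^(−1.1·3.46) = 1.1·e^(−3.8060) = 0.0244606
  f_Degraded = 2.1·e^(−2.1·3.46) = 2.1·e^(−7.2660) = 0.00146769
Unnormalised posteriors:
  π_Idle·f_Idle = 0.42 × 0.106249 = 0.0446244
  π_Saturated·f_Saturated = 0.53 × 0.0244606 = 0.0129641
  π_Degraded·f_Degraded = 0.05 × 0.00146769 = 7.33847e-05
Sum: 0.0446244 + 0.0129641 + 7.33847e-05 = 0.057662
P(State Idle | data) ≈ 0.7739

0.7739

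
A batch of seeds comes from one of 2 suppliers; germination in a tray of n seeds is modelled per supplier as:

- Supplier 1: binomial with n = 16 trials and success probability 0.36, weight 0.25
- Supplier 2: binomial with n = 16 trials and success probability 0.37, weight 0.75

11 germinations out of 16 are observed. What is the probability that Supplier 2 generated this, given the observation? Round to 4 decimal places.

0.7894

By Bayes' theorem, P(k | x) = P(Z=k) f_k(x) / Σ_j P(Z=j) f_j(x).
Evaluate each component's likelihood at the observed value:
  L_1 = 0.0061732
  L_2 = 0.00771266
Weight by the priors:
  P(Z=1)·L_1 = 0.25 × 0.0061732 = 0.0015433
  P(Z=2)·L_2 = 0.75 × 0.00771266 = 0.0057845
Normaliser: 0.0015433 + 0.0057845 = 0.0073278
So the posterior for Supplier 2 is 0.0057845 / 0.0073278 ≈ 0.7894.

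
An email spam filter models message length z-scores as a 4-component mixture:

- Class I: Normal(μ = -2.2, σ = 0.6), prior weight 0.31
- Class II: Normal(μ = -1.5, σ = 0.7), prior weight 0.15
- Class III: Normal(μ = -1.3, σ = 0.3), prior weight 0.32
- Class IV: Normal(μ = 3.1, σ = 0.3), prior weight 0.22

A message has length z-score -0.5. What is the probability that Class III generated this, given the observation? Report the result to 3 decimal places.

0.260

The responsibility of component k is π_k f_k(x) divided by Σ_j π_j f_j(x).
Normal densities:
  f_I = 0.0120102
  f_II = 0.205426
  f_III = 0.0379866
  f_IV = 7.15461e-32
Prior × likelihood for each component:
  π_I·f_I = 0.31 × 0.0120102 = 0.00372315
  π_II·f_II = 0.15 × 0.205426 = 0.0308138
  π_III·f_III = 0.32 × 0.0379866 = 0.0121557
  π_IV·f_IV = 0.22 × 7.15461e-32 = 1.57401e-32
Sum: 0.00372315 + 0.0308138 + 0.0121557 + 1.57401e-32 = 0.0466927
Responsibility of Class III: 0.0121557 / 0.0466927 ≈ 0.260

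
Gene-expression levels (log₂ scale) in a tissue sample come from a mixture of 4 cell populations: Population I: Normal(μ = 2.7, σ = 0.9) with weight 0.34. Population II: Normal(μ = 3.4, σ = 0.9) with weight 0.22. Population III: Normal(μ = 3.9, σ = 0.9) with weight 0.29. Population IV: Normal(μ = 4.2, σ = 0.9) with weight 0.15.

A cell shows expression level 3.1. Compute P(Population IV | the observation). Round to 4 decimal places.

0.0908

The responsibility of component k is P(Z=k) f_k(x) divided by Σ_j P(Z=j) f_j(x).
Component likelihoods at x = 3.1:
  f_I = (1/(0.9·√(2π)))·exp(−(3.1−2.7)²/(2·0.9²)) = 0.443269·exp(-0.09877) = 0.401582
  f_II = (1/(0.9·√(2π)))·exp(−(3.1−3.4)²/(2·0.9²)) = 0.443269·exp(-0.05556) = 0.419315
  f_III = (1/(0.9·√(2π)))·exp(−(3.1−3.9)²/(2·0.9²)) = 0.443269·exp(-0.39506) = 0.298603
  f_IV = (1/(0.9·√(2π)))·exp(−(3.1−4.2)²/(2·0.9²)) = 0.443269·exp(-0.74691) = 0.210033
Weight by the priors:
  P(Z=I)·f_I = 0.34 × 0.401582 = 0.136538
  P(Z=II)·f_II = 0.22 × 0.419315 = 0.0922492
  P(Z=III)·f_III = 0.29 × 0.298603 = 0.0865949
  P(Z=IV)·f_IV = 0.15 × 0.210033 = 0.0315049
Marginal: 0.136538 + 0.0922492 + 0.0865949 + 0.0315049 = 0.346887
So the posterior for Population IV is 0.0315049 / 0.346887 ≈ 0.0908.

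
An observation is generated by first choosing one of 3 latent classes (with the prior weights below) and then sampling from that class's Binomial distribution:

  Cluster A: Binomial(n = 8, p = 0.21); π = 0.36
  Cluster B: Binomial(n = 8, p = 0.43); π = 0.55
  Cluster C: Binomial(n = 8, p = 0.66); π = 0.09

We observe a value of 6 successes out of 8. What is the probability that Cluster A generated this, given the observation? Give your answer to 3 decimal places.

By Bayes' theorem, P(k | x) = π_k f_k(x) / Σ_j π_j f_j(x).
Evaluate each component's likelihood at the observed value:
  f_A = C(8,6)·0.21^6·0.79^2 = 28·8.57661e-05·0.6241 = 0.00149875
  f_B = C(8,6)·0.43^6·0.57^2 = 28·0.00632136·0.3249 = 0.0575067
  f_C = C(8,6)·0.66^6·0.34^2 = 28·0.082654·0.1156 = 0.267534
Multiply by the mixture weights:
  π_A·f_A = 0.36 × 0.00149875 = 0.000539548
  π_B·f_B = 0.55 × 0.0575067 = 0.0316287
  π_C·f_C = 0.09 × 0.267534 = 0.0240781
Evidence: 0.000539548 + 0.0316287 + 0.0240781 = 0.0562463
P(Cluster A | data) = 0.000539548 / 0.0562463 ≈ 0.010

0.010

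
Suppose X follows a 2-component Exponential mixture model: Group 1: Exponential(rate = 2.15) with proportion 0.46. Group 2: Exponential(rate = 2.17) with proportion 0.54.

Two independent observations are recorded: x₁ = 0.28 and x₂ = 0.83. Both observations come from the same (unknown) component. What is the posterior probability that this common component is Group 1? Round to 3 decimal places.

0.461

Apply Bayes' rule: the posterior for each component is proportional to its prior times its likelihood at x.
Since both observations come from the same component, the likelihood for component k is f_k(x₁)·f_k(x₂).
  L_1 = [1.17759] × [0.360944] = 0.425043
  L_2 = [1.1819] × [0.358304] = 0.423481
Prior × likelihood for each component:
  π_1·L_1 = 0.46 × 0.425043 = 0.19552
  π_2·L_2 = 0.54 × 0.423481 = 0.22868
Marginal: 0.19552 + 0.22868 = 0.4242
Responsibility of Group 1: 0.19552 / 0.4242 ≈ 0.461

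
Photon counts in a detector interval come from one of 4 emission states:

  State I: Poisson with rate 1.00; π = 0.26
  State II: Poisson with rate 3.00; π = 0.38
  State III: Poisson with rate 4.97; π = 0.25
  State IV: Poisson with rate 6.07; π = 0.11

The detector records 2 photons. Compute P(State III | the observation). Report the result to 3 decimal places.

Posterior ∝ prior × likelihood, so P(k | x) ∝ w_k f_k(x); normalise over all components.
Component likelihoods at x = 2 photons:
  p_I = e^(−1.00)·1.00^2/2! = 0.18394
  p_II = e^(−3.00)·3.00^2/2! = 0.224042
  p_III = e^(−4.97)·4.97^2/2! = 0.085751
  p_IV = e^(−6.07)·6.07^2/2! = 0.0425775
Unnormalised posteriors:
  w_I·p_I = 0.26 × 0.18394 = 0.0478243
  w_II·p_II = 0.38 × 0.224042 = 0.0851359
  w_III·p_III = 0.25 × 0.085751 = 0.0214378
  w_IV·p_IV = 0.11 × 0.0425775 = 0.00468352
Sum: 0.0478243 + 0.0851359 + 0.0214378 + 0.00468352 = 0.159081
Responsibility of State III: 0.0214378 / 0.159081 ≈ 0.135

0.135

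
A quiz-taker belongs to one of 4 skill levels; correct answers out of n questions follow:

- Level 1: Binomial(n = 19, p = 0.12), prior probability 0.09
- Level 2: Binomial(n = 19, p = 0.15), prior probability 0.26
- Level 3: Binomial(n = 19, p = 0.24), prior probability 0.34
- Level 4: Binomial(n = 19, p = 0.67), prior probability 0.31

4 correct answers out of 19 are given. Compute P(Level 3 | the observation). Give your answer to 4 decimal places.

0.5635

Posterior ∝ prior × likelihood, so P(k | x) ∝ π_k f_k(x); normalise over all components.
Binomial probabilities:
  p_1 = C(19,4)·0.12^4·0.88^15 = 3876·0.00020736·0.146974 = 0.118127
  p_2 = C(19,4)·0.15^4·0.85^15 = 3876·0.00050625·0.0873542 = 0.171409
  p_3 = C(19,4)·0.24^4·0.76^15 = 3876·0.00331776·0.0163006 = 0.20962
  p_4 = C(19,4)·0.67^4·0.33^15 = 3876·0.201511·5.99389e-08 = 4.68158e-05
Unnormalised posteriors:
  π_1·p_1 = 0.09 × 0.118127 = 0.0106314
  π_2·p_2 = 0.26 × 0.171409 = 0.0445662
  π_3·p_3 = 0.34 × 0.20962 = 0.0712708
  π_4·p_4 = 0.31 × 4.68158e-05 = 1.45129e-05
Denominator: 0.0106314 + 0.0445662 + 0.0712708 + 1.45129e-05 = 0.126483
P(Level 3 | x) ≈ 0.5635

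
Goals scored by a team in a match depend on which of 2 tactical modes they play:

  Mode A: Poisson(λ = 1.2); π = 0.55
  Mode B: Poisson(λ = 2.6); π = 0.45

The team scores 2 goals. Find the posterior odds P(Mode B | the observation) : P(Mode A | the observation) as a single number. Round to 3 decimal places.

0.947

Posterior odds = (P(Z=i) f_i(x)) / (P(Z=j) f_j(x)); the normalising sum cancels.
Evaluate each component's likelihood at the observed value:
  p_A = e^(−1.2)·1.2^2/2! = 0.21686
  p_B = e^(−2.6)·2.6^2/2! = 0.251045
Odds = (0.45/0.55) × (0.251045/0.21686) = 0.818182 × 1.15764 ≈ 0.947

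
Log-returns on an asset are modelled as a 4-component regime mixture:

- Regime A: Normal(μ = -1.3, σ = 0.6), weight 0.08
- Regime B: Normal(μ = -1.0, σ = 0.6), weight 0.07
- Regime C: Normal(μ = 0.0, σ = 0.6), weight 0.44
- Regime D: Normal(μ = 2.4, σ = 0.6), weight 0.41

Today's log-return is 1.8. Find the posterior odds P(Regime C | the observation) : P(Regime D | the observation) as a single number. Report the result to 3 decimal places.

0.020

Since P(k|x) ∝ P(Z=k) f_k(x), the posterior odds are P(Z=i) f_i(x) / (P(Z=j) f_j(x)).
Evaluate each component's likelihood at the observed value:
  p_A = 1.06202e-06
  p_B = 1.24101e-05
  p_C = 0.00738641
  p_D = 0.403285
Posterior odds = (P(Z=C)·p_C) / (P(Z=D)·p_D) = (0.44·0.00738641) / (0.41·0.403285) = 0.00325002 / 0.165347 ≈ 0.020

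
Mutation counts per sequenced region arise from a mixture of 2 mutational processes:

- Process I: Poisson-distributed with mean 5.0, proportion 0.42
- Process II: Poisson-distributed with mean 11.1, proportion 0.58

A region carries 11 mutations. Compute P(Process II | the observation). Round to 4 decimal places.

The responsibility of component k is P(Z=k) f_k(x) divided by Σ_j P(Z=j) f_j(x).
Poisson probabilities:
  p_I = 0.00824218
  p_II = 0.119324
Prior × likelihood for each component:
  P(Z=I)·p_I = 0.42 × 0.00824218 = 0.00346171
  P(Z=II)·p_II = 0.58 × 0.119324 = 0.069208
Normaliser: 0.00346171 + 0.069208 = 0.0726697
So the posterior for Process II is 0.069208 / 0.0726697 ≈ 0.9524.

0.9524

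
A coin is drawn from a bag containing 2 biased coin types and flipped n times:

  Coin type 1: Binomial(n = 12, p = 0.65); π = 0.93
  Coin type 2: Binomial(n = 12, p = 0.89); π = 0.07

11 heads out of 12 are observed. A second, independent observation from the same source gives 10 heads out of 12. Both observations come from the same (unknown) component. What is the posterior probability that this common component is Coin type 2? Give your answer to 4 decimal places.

P(component k | x) = P(Z=k)·f_k(x) / marginal(x), where marginal(x) = Σ_j P(Z=j)·f_j(x).
Since both observations come from the same component, the likelihood for component k is f_k(x₁)·f_k(x₂).
  f_1 = [0.0367533] × [0.108846] = 0.00400046
  f_2 = [0.366323] × [0.249017] = 0.0912207
Prior × likelihood for each component:
  P(Z=1)·f_1 = 0.93 × 0.00400046 = 0.00372043
  P(Z=2)·f_2 = 0.07 × 0.0912207 = 0.00638545
Normaliser: 0.00372043 + 0.00638545 = 0.0101059
P(Coin type 2 | x₁,x₂) = 0.00638545 / 0.0101059 ≈ 0.6319

0.6319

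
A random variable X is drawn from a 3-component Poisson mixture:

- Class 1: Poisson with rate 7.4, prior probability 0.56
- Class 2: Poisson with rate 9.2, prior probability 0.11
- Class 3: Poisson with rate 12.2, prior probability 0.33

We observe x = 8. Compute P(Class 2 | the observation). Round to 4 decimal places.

0.1278

Posterior ∝ prior × likelihood, so P(k | x) ∝ w_k f_k(x); normalise over all components.
Component likelihoods at x = 8:
  f_1 = 0.136318
  f_2 = 0.128609
  f_3 = 0.0612302
Prior × likelihood for each component:
  w_1·f_1 = 0.56 × 0.136318 = 0.0763382
  w_2·f_2 = 0.11 × 0.128609 = 0.014147
  w_3·f_3 = 0.33 × 0.0612302 = 0.020206
Normaliser: 0.0763382 + 0.014147 + 0.020206 = 0.110691
P(Class 2 | data) ≈ 0.1278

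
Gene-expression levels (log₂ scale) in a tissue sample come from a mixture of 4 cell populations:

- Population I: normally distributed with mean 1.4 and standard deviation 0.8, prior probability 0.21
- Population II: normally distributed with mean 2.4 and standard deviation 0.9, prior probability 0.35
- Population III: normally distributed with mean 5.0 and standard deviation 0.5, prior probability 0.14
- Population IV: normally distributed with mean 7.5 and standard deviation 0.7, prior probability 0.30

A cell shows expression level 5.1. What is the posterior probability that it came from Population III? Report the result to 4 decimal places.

0.9803

Apply Bayes' rule: the posterior for each component is proportional to its prior times its likelihood at x.
Evaluate each component's likelihood at the observed value:
  f_I = (1/(0.8·√(2π)))·exp(−(5.1−1.4)²/(2·0.8²)) = 0.498678·exp(-10.69531) = 1.12955e-05
  f_II = (1/(0.9·√(2π)))·exp(−(5.1−2.4)²/(2·0.9²)) = 0.443269·exp(-4.50000) = 0.00492428
  f_III = (1/(0.5·√(2π)))·exp(−(5.1−5.0)²/(2·0.5²)) = 0.797885·exp(-0.02000) = 0.782085
  f_IV = (1/(0.7·√(2π)))·exp(−(5.1−7.5)²/(2·0.7²)) = 0.569918·exp(-5.87755) = 0.0015967
Weight by the priors:
  P(Z=I)·f_I = 0.21 × 1.12955e-05 = 2.37205e-06
  P(Z=II)·f_II = 0.35 × 0.00492428 = 0.0017235
  P(Z=III)·f_III = 0.14 × 0.782085 = 0.109492
  P(Z=IV)·f_IV = 0.30 × 0.0015967 = 0.000479011
Denominator: 2.37205e-06 + 0.0017235 + 0.109492 + 0.000479011 = 0.111697
P(Population III | the observation) ≈ 0.9803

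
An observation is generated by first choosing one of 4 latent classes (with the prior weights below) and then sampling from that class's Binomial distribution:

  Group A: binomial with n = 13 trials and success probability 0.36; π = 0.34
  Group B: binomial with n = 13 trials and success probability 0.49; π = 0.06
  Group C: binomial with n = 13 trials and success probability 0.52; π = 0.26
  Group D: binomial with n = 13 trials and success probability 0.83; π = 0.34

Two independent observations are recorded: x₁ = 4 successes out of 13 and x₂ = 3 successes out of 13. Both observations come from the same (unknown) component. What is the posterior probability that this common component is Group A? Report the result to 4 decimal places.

0.9409

Posterior ∝ prior × likelihood, so P(k | x) ∝ w_k f_k(x); normalise over all components.
Since both observations come from the same component, the likelihood for component k is f_k(x₁)·f_k(x₂).
  p_A = [0.216339] × [0.153841] = 0.033282
  p_B = [0.0962104] × [0.0400549] = 0.0038537
  p_C = [0.0707116] × [0.0261089] = 0.0018462
  p_D = [4.02401e-05] × [3.29678e-06] = 1.32663e-10
Unnormalised posteriors:
  w_A·p_A = 0.34 × 0.033282 = 0.0113159
  w_B·p_B = 0.06 × 0.0038537 = 0.000231222
  w_C·p_C = 0.26 × 0.0018462 = 0.000480012
  w_D·p_D = 0.34 × 1.32663e-10 = 4.51053e-11
Denominator: 0.0113159 + 0.000231222 + 0.000480012 + 4.51053e-11 = 0.0120271
So the posterior for Group A is 0.0113159 / 0.0120271 ≈ 0.9409.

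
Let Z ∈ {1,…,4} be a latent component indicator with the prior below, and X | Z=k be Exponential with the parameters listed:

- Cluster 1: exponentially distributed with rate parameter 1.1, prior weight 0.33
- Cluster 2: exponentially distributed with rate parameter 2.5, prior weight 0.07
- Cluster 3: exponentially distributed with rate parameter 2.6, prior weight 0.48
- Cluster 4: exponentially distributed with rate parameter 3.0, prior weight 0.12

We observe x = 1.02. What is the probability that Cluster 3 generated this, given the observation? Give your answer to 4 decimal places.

By Bayes' theorem, P(k | x) = P(Z=k) f_k(x) / Σ_j P(Z=j) f_j(x).
Evaluate each component's likelihood at the observed value:
  f_1 = 0.358191
  f_2 = 0.195204
  f_3 = 0.183326
  f_4 = 0.140663
Multiply by the mixture weights:
  P(Z=1)·f_1 = 0.33 × 0.358191 = 0.118203
  P(Z=2)·f_2 = 0.07 × 0.195204 = 0.0136643
  P(Z=3)·f_3 = 0.48 × 0.183326 = 0.0879965
  P(Z=4)·f_4 = 0.12 × 0.140663 = 0.0168796
Evidence: 0.118203 + 0.0136643 + 0.0879965 + 0.0168796 = 0.236743
P(Cluster 3 | the observation) = 0.0879965 / 0.236743 ≈ 0.3717

0.3717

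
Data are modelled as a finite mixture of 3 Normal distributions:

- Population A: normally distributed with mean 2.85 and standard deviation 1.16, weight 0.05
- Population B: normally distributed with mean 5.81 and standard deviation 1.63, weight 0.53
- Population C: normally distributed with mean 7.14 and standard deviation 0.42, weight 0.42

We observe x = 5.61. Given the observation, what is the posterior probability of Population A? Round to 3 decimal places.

0.008

By Bayes' theorem, P(k | x) = P(Z=k) f_k(x) / Σ_j P(Z=j) f_j(x).
Evaluate each component's likelihood at the observed value:
  p_A = (1/(1.16·√(2π)))·exp(−(5.61−2.85)²/(2·1.16²)) = 0.343916·exp(-2.83056) = 0.0202841
  p_B = (1/(1.63·√(2π)))·exp(−(5.61−5.81)²/(2·1.63²)) = 0.244750·exp(-0.00753) = 0.242914
  p_C = (1/(0.42·√(2π)))·exp(−(5.61−7.14)²/(2·0.42²)) = 0.949863·exp(-6.63520) = 0.00124746
Unnormalised posteriors:
  P(Z=A)·p_A = 0.05 × 0.0202841 = 0.00101421
  P(Z=B)·p_B = 0.53 × 0.242914 = 0.128745
  P(Z=C)·p_C = 0.42 × 0.00124746 = 0.000523935
Marginal: 0.00101421 + 0.128745 + 0.000523935 = 0.130283
So the posterior for Population A is 0.00101421 / 0.130283 ≈ 0.008.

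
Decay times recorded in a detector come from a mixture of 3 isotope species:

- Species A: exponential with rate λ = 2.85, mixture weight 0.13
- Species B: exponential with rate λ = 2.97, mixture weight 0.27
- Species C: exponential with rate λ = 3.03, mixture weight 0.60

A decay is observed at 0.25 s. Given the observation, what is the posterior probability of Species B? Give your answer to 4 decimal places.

The responsibility of component k is P(Z=k) f_k(x) divided by Σ_j P(Z=j) f_j(x).
Evaluate each component's likelihood at the observed value:
  f_A = 1.39769
  f_B = 1.41349
  f_C = 1.42058
Prior × likelihood for each component:
  P(Z=A)·f_A = 0.13 × 1.39769 = 0.181699
  P(Z=B)·f_B = 0.27 × 1.41349 = 0.381642
  P(Z=C)·f_C = 0.60 × 1.42058 = 0.852346
Denominator: 0.181699 + 0.381642 + 0.852346 = 1.41569
So the posterior for Species B is 0.381642 / 1.41569 ≈ 0.2696.

0.2696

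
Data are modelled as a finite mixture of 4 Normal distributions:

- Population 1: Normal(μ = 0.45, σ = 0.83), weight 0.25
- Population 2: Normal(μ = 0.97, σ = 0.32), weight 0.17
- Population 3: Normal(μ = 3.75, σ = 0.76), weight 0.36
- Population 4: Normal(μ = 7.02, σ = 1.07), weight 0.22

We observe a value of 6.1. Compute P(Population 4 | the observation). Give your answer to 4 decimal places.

0.9728

By Bayes' theorem, P(k | x) = π_k f_k(x) / Σ_j π_j f_j(x).
Evaluate each component's likelihood at the observed value:
  L_1 = (1/(0.83·√(2π)))·exp(−(6.1−0.45)²/(2·0.83²)) = 0.480653·exp(-23.16918) = 4.1647e-11
  L_2 = (1/(0.32·√(2π)))·exp(−(6.1−0.97)²/(2·0.32²)) = 1.246695·exp(-128.50049) = 1.94405e-56
  L_3 = (1/(0.76·√(2π)))·exp(−(6.1−3.75)²/(2·0.76²)) = 0.524924·exp(-4.78056) = 0.00440481
  L_4 = (1/(1.07·√(2π)))·exp(−(6.1−7.02)²/(2·1.07²)) = 0.372843·exp(-0.36964) = 0.257629
Prior × likelihood for each component:
  π_1·L_1 = 0.25 × 4.1647e-11 = 1.04118e-11
  π_2·L_2 = 0.17 × 1.94405e-56 = 3.30488e-57
  π_3·L_3 = 0.36 × 0.00440481 = 0.00158573
  π_4·L_4 = 0.22 × 0.257629 = 0.0566783
Marginal: 1.04118e-11 + 3.30488e-57 + 0.00158573 + 0.0566783 = 0.058264
P(Population 4 | 6.1) = 0.0566783 / 0.058264 ≈ 0.9728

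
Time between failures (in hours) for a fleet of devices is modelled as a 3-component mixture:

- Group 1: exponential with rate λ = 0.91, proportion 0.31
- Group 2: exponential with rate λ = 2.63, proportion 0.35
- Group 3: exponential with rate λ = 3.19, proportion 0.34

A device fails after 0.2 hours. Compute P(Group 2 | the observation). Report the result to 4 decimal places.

P(component k | x) = w_k·f_k(x) / marginal(x), where marginal(x) = Σ_j w_j·f_j(x).
Exponential densities:
  p_1 = 0.758577
  p_2 = 1.55424
  p_3 = 1.68543
Unnormalised posteriors:
  w_1·p_1 = 0.31 × 0.758577 = 0.235159
  w_2·p_2 = 0.35 × 1.55424 = 0.543982
  w_3·p_3 = 0.34 × 1.68543 = 0.573046
Normaliser: 0.235159 + 0.543982 + 0.573046 = 1.35219
P(Group 2 | the observation) ≈ 0.4023

0.4023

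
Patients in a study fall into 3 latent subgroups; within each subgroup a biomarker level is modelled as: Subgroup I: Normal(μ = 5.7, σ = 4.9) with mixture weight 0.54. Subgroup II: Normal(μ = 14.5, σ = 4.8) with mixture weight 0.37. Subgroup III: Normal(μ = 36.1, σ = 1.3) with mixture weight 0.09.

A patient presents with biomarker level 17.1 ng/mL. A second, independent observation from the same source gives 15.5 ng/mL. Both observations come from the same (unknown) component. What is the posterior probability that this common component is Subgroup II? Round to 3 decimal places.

0.985

Apply Bayes' rule: the posterior for each component is proportional to its prior times its likelihood at x.
Since both observations come from the same component, the likelihood for component k is f_k(x₁)·f_k(x₂).
  p_I = [0.0054369] × [0.0110186] = 5.99068e-05
  p_II = [0.0717724] × [0.0813287] = 0.00583716
  p_III = [1.26549e-47] × [9.14463e-56] = 1.15725e-102
Unnormalised posteriors:
  P(Z=I)·p_I = 0.54 × 5.99068e-05 = 3.23497e-05
  P(Z=II)·p_II = 0.37 × 0.00583716 = 0.00215975
  P(Z=III)·p_III = 0.09 × 1.15725e-102 = 1.04152e-103
Evidence: 3.23497e-05 + 0.00215975 + 1.04152e-103 = 0.0021921
Responsibility of Subgroup II: 0.00215975 / 0.0021921 ≈ 0.985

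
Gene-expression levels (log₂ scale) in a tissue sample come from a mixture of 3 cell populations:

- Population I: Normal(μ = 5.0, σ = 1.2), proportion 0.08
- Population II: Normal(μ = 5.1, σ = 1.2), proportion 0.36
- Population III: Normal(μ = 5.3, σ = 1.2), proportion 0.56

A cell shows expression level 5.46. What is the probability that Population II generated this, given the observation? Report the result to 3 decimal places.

Posterior ∝ prior × likelihood, so P(k | x) ∝ w_k f_k(x); normalise over all components.
Evaluate each component's likelihood at the observed value:
  f_I = 0.308902
  f_II = 0.317823
  f_III = 0.32951
Multiply by the mixture weights:
  w_I·f_I = 0.08 × 0.308902 = 0.0247121
  w_II·f_II = 0.36 × 0.317823 = 0.114416
  w_III·f_III = 0.56 × 0.32951 = 0.184526
Marginal: 0.0247121 + 0.114416 + 0.184526 = 0.323654
So the posterior for Population II is 0.114416 / 0.323654 ≈ 0.354.

0.354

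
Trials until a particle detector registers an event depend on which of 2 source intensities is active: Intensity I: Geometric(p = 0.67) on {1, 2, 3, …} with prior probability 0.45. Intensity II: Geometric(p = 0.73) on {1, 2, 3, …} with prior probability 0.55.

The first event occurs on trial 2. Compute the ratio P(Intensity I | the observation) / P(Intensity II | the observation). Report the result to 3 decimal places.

Posterior odds = (P(Z=i) f_i(x)) / (P(Z=j) f_j(x)); the normalising sum cancels.
Geometric probabilities:
  L_I = 0.2211
  L_II = 0.1971
Posterior odds = (P(Z=I)·L_I) / (P(Z=II)·L_II) = (0.45·0.2211) / (0.55·0.1971) = 0.099495 / 0.108405 ≈ 0.918

0.918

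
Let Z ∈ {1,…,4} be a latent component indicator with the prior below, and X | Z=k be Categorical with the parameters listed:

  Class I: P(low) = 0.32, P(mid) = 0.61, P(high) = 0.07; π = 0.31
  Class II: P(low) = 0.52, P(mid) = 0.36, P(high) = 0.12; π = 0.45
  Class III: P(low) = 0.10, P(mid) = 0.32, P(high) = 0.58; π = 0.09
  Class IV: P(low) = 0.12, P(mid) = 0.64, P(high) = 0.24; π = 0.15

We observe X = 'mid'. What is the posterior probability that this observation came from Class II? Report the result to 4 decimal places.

Posterior ∝ prior × likelihood, so P(k | x) ∝ π_k f_k(x); normalise over all components.
Categorical probabilities:
  p_I = 0.61
  p_II = 0.36
  p_III = 0.32
  p_IV = 0.64
Unnormalised posteriors:
  π_I·p_I = 0.31 × 0.61 = 0.1891
  π_II·p_II = 0.45 × 0.36 = 0.162
  π_III·p_III = 0.09 × 0.32 = 0.0288
  π_IV·p_IV = 0.15 × 0.64 = 0.096
Sum: 0.1891 + 0.162 + 0.0288 + 0.096 = 0.4759
Responsibility of Class II: 0.162 / 0.4759 ≈ 0.3404

0.3404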